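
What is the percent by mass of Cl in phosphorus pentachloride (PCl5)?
Mass of Cl in formula = 35.45 × 5 = 177.25 g/mol
Molar mass = 208.22 g/mol
% Cl = (177.25/208.22) × 100% = 85.13%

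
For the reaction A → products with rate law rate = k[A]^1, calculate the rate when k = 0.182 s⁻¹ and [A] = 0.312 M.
0.05678 M/s

rate = k·[A]^1 = 0.182·(0.312)^1 = 0.182·0.312 = 0.05678 M/s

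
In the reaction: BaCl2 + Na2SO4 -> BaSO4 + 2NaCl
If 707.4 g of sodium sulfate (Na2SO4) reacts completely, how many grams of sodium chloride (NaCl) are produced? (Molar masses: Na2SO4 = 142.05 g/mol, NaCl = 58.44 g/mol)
Moles of Na2SO4 = 707.4 g ÷ 142.05 g/mol = 4.97994 mol
Mole ratio: 2 mol NaCl / 1 mol Na2SO4
Moles of NaCl = 4.97994 × (2/1) = 9.95987 mol
Mass of NaCl = 9.95987 mol × 58.44 g/mol = 582.1 g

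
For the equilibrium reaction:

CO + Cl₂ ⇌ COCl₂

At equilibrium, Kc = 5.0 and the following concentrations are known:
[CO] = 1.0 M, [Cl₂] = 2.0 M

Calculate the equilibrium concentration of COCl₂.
[COCl₂] = 10.0000 M

Kc = ([COCl₂]) / ([CO] × [Cl₂]) = 5.0
[COCl₂]^1 = Kc · (reactant terms)/(other product terms) = 5.0 · 2 / 1 = 10
[COCl₂] = 10.0000 M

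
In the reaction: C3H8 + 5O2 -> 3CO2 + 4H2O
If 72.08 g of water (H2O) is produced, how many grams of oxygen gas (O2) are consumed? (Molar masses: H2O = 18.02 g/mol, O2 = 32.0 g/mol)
Moles of H2O = 72.08 g ÷ 18.02 g/mol = 4 mol
Mole ratio: 5 mol O2 / 4 mol H2O
Moles of O2 = 4 × (5/4) = 5 mol
Mass of O2 = 5 mol × 32.0 g/mol = 160 g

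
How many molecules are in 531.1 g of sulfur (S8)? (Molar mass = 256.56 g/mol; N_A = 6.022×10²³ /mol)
Moles = 531.1 g ÷ 256.56 g/mol = 2.07008 mol
Molecules = 2.07008 mol × 6.022×10²³ /mol = 1.247e+24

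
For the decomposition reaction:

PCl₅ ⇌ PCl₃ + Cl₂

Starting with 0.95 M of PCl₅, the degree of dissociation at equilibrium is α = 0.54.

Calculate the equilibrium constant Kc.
K_c = 0.6022

x = α·[A]₀ = 0.54 × 0.95 = 0.513 M dissociated.
At eq: [PCl₅] = 0.95 − 0.513 = 0.437 M; [PCl₃] = [Cl₂] = x = 0.513 M.
Kc = [PCl₃][Cl₂]/[PCl₅] = (0.513)²/0.437 = 0.6022.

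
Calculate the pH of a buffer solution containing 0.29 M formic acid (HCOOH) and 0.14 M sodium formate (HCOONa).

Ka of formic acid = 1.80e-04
pH = 3.43

pKa = -log(1.80e-04) = 3.74. pH = pKa + log([A⁻]/[HA]) = 3.74 + log(0.14/0.29)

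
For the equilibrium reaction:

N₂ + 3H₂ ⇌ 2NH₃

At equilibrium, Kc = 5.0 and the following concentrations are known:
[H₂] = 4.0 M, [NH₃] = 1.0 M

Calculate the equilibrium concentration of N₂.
[N₂] = 0.0031 M

Kc = ([NH₃]^2) / ([N₂] × [H₂]^3) = 5.0
[N₂]^1 = (product terms)/(Kc · other reactant terms) = 1 / (5.0 · 64) = 0.003125
[N₂] = 0.0031 M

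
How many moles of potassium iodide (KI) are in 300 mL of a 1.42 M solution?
Moles = Molarity × Volume (L)
Moles = 1.42 M × 0.3 L = 0.426 mol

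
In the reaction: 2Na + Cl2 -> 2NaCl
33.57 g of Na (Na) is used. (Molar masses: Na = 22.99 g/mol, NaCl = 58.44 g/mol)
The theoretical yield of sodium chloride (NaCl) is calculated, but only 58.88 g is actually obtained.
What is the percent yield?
Moles of Na = 33.57 g ÷ 22.99 g/mol = 1.4602 mol
Mole ratio: 2 mol NaCl / 2 mol Na
Moles of NaCl = 1.4602 × (2/2) = 1.4602 mol
Theoretical yield = 1.4602 mol × 58.44 g/mol = 85.334 g
Actual yield = 58.88 g
Percent yield = (58.88 / 85.334) × 100% = 69.0%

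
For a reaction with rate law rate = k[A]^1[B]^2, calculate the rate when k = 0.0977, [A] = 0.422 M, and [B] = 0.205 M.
0.001733 M/s

rate = k·[A]^1·[B]^2 = 0.0977·(0.422)^1·(0.205)^2 = 0.0977·0.422·0.042025 = 0.001733 M/s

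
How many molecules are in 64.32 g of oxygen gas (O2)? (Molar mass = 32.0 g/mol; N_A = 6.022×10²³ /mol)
Moles = 64.32 g ÷ 32.0 g/mol = 2.01 mol
Molecules = 2.01 mol × 6.022×10²³ /mol = 1.210e+24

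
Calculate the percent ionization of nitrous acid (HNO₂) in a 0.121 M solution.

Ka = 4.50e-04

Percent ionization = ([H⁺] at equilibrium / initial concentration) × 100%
Percent ionization = 5.92%

Let x = [H⁺]. Ka = x²/(C - x) ⇒ x² + (4.50e-04)x - (4.50e-04)(0.121) = 0. x = 7.1575e-03. Percent = (7.1575e-03/0.121) × 100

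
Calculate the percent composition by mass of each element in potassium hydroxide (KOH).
K: 69.68%, O: 28.52%, H: 1.80%

Molar mass of KOH = 56.11 g/mol
% K = (1 × 39.1) / 56.11 × 100% = 39.1 / 56.11 × 100% = 69.68%
% O = (1 × 16.0) / 56.11 × 100% = 16 / 56.11 × 100% = 28.52%
% H = (1 × 1.008) / 56.11 × 100% = 1.008 / 56.11 × 100% = 1.80%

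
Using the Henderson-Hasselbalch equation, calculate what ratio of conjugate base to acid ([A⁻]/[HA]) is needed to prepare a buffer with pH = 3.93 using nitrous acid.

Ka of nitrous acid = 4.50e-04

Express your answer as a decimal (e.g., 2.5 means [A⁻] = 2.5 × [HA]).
[A⁻]/[HA] = 3.830

pKa = −log(4.50e-04) = 3.3468. pH = pKa + log([A⁻]/[HA]). 3.93 = 3.3468 + log(ratio). log(ratio) = 3.93 − 3.3468 = 0.5832. ratio = 10^(0.5832) = 3.830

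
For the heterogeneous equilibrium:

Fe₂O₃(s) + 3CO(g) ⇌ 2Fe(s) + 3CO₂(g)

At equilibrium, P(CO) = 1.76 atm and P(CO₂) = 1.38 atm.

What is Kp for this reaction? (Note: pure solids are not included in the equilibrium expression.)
K_p = 0.482

Solids (Fe₂O₃, Fe) are excluded.
Kp = P(CO₂)³/P(CO)³ = (1.38)³/(1.76)³ = 2.628/5.452 = 0.482.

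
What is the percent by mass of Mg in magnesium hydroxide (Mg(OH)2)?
Mass of Mg in formula = 24.31 × 1 = 24.31 g/mol
Molar mass = 58.33 g/mol
% Mg = (24.31/58.33) × 100% = 41.68%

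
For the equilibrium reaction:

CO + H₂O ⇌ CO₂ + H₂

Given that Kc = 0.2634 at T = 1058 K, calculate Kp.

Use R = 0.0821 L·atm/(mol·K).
K_p = 0.2634

Δn = (moles gaseous products) − (moles gaseous reactants) = 0
T = 1058 K; RT = 0.0821 × 1058 = 86.8618
Kp = Kc·(RT)^Δn = 0.2634 × (86.8618)^0 = 0.2634 × 1 = 0.2634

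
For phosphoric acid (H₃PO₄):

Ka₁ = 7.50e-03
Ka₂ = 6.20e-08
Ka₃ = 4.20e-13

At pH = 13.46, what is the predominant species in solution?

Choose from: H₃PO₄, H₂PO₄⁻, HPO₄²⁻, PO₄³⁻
PO₄³⁻

pKa1 = 2.12, pKa2 = 7.21, pKa3 = 12.38. Each pKa is the crossover between adjacent species; pH = 13.46 lies in the region where PO₄³⁻ predominates.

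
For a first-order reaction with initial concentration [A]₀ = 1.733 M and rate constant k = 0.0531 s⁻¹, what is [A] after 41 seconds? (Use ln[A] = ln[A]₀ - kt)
0.1965 M

ln[A] = ln[A]₀ - k·t = ln(1.733) - (0.0531)·(41) = 0.5499 - 2.1771 = -1.6272
[A] = e^(-1.6272) = 0.1965 M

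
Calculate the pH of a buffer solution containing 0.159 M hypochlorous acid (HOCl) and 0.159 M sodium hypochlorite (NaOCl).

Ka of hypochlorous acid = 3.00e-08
pH = 7.52

pKa = -log(3.00e-08) = 7.52. pH = pKa + log([A⁻]/[HA]) = 7.52 + log(0.159/0.159)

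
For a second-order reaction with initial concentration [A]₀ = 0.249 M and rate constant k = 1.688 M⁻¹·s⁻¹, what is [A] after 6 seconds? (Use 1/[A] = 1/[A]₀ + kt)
0.0707 M

1/[A] = 1/[A]₀ + k·t = 1/0.249 + (1.688)·(6) = 4.0161 + 10.1280 = 14.1441
[A] = 1/14.1441 = 0.0707 M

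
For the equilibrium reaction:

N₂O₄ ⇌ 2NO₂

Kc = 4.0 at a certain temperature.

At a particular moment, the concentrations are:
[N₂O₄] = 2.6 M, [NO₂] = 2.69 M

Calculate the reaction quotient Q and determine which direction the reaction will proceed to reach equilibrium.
Q = 2.783, Q < K, reaction proceeds forward (toward products)

Q = ([NO₂]^2) / ([N₂O₄])
  = ((2.69)^2) / ((2.6)) = 7.2361/2.6 = 2.783
Since Q = 2.783 < Kc = 4.0, the reaction proceeds forward (toward products) to reach equilibrium.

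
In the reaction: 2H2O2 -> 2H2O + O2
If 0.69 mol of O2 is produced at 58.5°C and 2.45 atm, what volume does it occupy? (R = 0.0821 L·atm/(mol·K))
T = 58.5°C + 273.15 = 331.65 K
V = nRT/P = (0.69 × 0.0821 × 331.65) / 2.45
V = 7.67 L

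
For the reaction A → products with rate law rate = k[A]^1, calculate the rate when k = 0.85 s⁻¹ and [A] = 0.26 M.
0.221 M/s

rate = k·[A]^1 = 0.85·(0.26)^1 = 0.85·0.26 = 0.221 M/s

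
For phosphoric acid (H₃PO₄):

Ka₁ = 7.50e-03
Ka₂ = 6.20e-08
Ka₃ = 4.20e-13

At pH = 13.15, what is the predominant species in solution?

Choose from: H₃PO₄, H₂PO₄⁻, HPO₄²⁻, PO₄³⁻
PO₄³⁻

pKa1 = 2.12, pKa2 = 7.21, pKa3 = 12.38. Each pKa is the crossover between adjacent species; pH = 13.15 lies in the region where PO₄³⁻ predominates.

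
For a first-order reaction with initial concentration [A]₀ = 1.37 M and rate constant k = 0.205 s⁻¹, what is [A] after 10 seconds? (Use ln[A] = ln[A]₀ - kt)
0.1764 M

ln[A] = ln[A]₀ - k·t = ln(1.37) - (0.205)·(10) = 0.3148 - 2.0500 = -1.7352
[A] = e^(-1.7352) = 0.1764 M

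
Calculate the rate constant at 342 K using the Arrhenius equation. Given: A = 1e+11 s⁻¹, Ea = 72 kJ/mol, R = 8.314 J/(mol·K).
1.01e+00 s⁻¹

k = A·exp(-Ea/(R·T)) = 1e+11·exp(-72000/(8.314·342)) = 1e+11·exp(-25.3219) = 1e+11·1.0066e-11 = 1.01e+00 s⁻¹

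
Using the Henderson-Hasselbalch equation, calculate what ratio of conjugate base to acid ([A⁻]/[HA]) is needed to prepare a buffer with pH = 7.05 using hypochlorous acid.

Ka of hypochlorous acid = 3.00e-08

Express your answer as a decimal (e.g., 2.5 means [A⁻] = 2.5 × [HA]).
[A⁻]/[HA] = 0.337

pKa = −log(3.00e-08) = 7.5229. pH = pKa + log([A⁻]/[HA]). 7.05 = 7.5229 + log(ratio). log(ratio) = 7.05 − 7.5229 = -0.4729. ratio = 10^(-0.4729) = 0.337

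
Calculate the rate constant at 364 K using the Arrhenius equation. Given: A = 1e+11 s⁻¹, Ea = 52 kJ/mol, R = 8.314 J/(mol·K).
3.45e+03 s⁻¹

k = A·exp(-Ea/(R·T)) = 1e+11·exp(-52000/(8.314·364)) = 1e+11·exp(-17.1827) = 1e+11·3.4486e-08 = 3.45e+03 s⁻¹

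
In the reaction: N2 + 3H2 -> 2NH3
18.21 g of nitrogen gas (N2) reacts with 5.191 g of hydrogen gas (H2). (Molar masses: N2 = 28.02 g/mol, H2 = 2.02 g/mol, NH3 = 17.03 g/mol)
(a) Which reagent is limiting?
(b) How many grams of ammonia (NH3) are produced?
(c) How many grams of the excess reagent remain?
(a) N2, (b) 22.14 g, (c) 1.253 g

Moles of N2 = 18.21 g ÷ 28.02 g/mol = 0.649893 mol
Moles of H2 = 5.191 g ÷ 2.02 g/mol = 2.5698 mol
Moles ÷ coefficient: N2: 0.649893/1 = 0.6499, H2: 2.5698/3 = 0.8566
(a) N2 has the smaller value, so N2 is the limiting reagent.
(b) Moles of NH3 = 0.649893 mol N2 × (2/1) = 1.29979 mol; mass = 1.29979 mol × 17.03 g/mol = 22.14 g
(c) H2 consumed = 0.649893 × (3/1) = 1.94968 mol; remaining = 2.5698 − 1.94968 = 0.620123 mol; mass = 0.620123 mol × 2.02 g/mol = 1.253 g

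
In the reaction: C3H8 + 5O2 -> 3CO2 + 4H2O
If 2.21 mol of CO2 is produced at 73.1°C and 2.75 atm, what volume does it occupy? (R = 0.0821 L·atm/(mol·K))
T = 73.1°C + 273.15 = 346.25 K
V = nRT/P = (2.21 × 0.0821 × 346.25) / 2.75
V = 22.85 L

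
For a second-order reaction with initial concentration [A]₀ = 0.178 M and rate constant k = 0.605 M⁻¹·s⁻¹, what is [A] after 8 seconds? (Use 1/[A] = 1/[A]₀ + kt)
0.0956 M

1/[A] = 1/[A]₀ + k·t = 1/0.178 + (0.605)·(8) = 5.6180 + 4.8400 = 10.4580
[A] = 1/10.4580 = 0.0956 M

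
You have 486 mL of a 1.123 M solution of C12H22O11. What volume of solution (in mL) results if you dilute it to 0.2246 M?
Using M₁V₁ = M₂V₂:
1.123 × 486 = 0.2246 × V₂
V₂ = (1.123 × 486) / 0.2246 = 2430 mL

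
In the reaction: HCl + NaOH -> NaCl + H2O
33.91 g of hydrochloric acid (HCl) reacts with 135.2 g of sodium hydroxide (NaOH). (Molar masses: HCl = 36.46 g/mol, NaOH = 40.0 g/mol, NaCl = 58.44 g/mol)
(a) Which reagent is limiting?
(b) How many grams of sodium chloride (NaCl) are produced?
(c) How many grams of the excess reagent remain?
(a) HCl, (b) 54.35 g, (c) 98 g

Moles of HCl = 33.91 g ÷ 36.46 g/mol = 0.93006 mol
Moles of NaOH = 135.2 g ÷ 40.0 g/mol = 3.38 mol
Moles ÷ coefficient: HCl: 0.93006/1 = 0.9301, NaOH: 3.38/1 = 3.38
(a) HCl has the smaller value, so HCl is the limiting reagent.
(b) Moles of NaCl = 0.93006 mol HCl × (1/1) = 0.93006 mol; mass = 0.93006 mol × 58.44 g/mol = 54.35 g
(c) NaOH consumed = 0.93006 × (1/1) = 0.93006 mol; remaining = 3.38 − 0.93006 = 2.44994 mol; mass = 2.44994 mol × 40.0 g/mol = 98 g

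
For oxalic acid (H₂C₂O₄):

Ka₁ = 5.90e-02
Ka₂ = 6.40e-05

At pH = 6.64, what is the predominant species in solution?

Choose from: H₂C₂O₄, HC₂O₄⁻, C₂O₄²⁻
C₂O₄²⁻

pKa1 = 1.23, pKa2 = 4.19. Each pKa is the crossover between adjacent species; pH = 6.64 lies in the region where C₂O₄²⁻ predominates.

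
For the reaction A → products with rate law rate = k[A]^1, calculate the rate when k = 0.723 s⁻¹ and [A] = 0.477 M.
0.3449 M/s

rate = k·[A]^1 = 0.723·(0.477)^1 = 0.723·0.477 = 0.3449 M/s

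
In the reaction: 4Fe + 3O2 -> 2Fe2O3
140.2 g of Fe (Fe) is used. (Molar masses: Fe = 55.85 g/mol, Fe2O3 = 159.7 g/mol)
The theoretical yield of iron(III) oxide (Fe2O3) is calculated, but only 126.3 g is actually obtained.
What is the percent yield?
Moles of Fe = 140.2 g ÷ 55.85 g/mol = 2.5103 mol
Mole ratio: 2 mol Fe2O3 / 4 mol Fe
Moles of Fe2O3 = 2.5103 × (2/4) = 1.25515 mol
Theoretical yield = 1.25515 mol × 159.7 g/mol = 200.45 g
Actual yield = 126.3 g
Percent yield = (126.3 / 200.45) × 100% = 63.0%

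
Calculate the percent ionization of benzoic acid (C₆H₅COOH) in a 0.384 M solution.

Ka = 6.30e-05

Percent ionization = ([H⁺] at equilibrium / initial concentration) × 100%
Percent ionization = 1.27%

Let x = [H⁺]. Ka = x²/(C - x) ⇒ x² + (6.30e-05)x - (6.30e-05)(0.384) = 0. x = 4.8871e-03. Percent = (4.8871e-03/0.384) × 100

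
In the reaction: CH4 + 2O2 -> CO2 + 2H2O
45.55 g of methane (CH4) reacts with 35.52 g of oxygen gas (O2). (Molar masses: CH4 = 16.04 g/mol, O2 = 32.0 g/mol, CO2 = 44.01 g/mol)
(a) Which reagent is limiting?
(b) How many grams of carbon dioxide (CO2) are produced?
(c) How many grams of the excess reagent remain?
(a) O2, (b) 24.43 g, (c) 36.65 g

Moles of CH4 = 45.55 g ÷ 16.04 g/mol = 2.83978 mol
Moles of O2 = 35.52 g ÷ 32.0 g/mol = 1.11 mol
Moles ÷ coefficient: CH4: 2.83978/1 = 2.84, O2: 1.11/2 = 0.555
(a) O2 has the smaller value, so O2 is the limiting reagent.
(b) Moles of CO2 = 1.11 mol O2 × (1/2) = 0.555 mol; mass = 0.555 mol × 44.01 g/mol = 24.43 g
(c) CH4 consumed = 1.11 × (1/2) = 0.555 mol; remaining = 2.83978 − 0.555 = 2.28478 mol; mass = 2.28478 mol × 16.04 g/mol = 36.65 g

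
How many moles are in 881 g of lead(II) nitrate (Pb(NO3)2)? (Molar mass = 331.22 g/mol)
Moles = 881 g ÷ 331.22 g/mol = 2.66 mol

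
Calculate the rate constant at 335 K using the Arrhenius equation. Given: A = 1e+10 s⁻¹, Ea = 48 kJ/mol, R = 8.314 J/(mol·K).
3.28e+02 s⁻¹

k = A·exp(-Ea/(R·T)) = 1e+10·exp(-48000/(8.314·335)) = 1e+10·exp(-17.2340) = 1e+10·3.2761e-08 = 3.28e+02 s⁻¹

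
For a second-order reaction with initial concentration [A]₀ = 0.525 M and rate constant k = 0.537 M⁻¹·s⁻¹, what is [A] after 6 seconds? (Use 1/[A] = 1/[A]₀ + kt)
0.1951 M

1/[A] = 1/[A]₀ + k·t = 1/0.525 + (0.537)·(6) = 1.9048 + 3.2220 = 5.1268
[A] = 1/5.1268 = 0.1951 M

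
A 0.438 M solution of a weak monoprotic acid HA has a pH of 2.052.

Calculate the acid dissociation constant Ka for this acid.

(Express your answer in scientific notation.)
K_a = 1.83e-04

[H⁺] = 10^(−pH) = 10^(−2.052) = 8.872e-03 M. For HA ⇌ H⁺ + A⁻, Ka = x²/(C − x) = (8.872e-03)²/(0.438 − 8.872e-03) = 1.83e-04.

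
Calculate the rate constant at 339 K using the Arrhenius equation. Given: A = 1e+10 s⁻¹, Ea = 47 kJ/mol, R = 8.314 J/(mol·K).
5.72e+02 s⁻¹

k = A·exp(-Ea/(R·T)) = 1e+10·exp(-47000/(8.314·339)) = 1e+10·exp(-16.6759) = 1e+10·5.7249e-08 = 5.72e+02 s⁻¹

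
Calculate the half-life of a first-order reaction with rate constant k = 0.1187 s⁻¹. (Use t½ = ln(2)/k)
5.84 s

t½ = ln(2)/k = 0.6931/0.1187 = 5.84 s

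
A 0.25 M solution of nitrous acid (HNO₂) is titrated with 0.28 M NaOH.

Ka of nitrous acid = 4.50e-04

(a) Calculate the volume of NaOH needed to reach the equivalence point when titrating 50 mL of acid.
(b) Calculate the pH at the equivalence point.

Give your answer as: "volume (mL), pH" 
V = 44.6 mL, pH = 8.23

(a) At equivalence: moles acid = moles base.
moles acid = 0.25 × 0.05 = 0.0125 mol; V_NaOH = 0.0125/0.28 = 0.04464 L = 44.6 mL.
(b) At equivalence, all acid → conjugate base A⁻ at [A⁻] = 0.0125/0.09464 = 0.1321 M.
Kb = Kw/Ka = 1.0e-14/4.50e-04 = 2.222e-11; [OH⁻] = √(Kb·[A⁻]) = 1.713e-06; pOH = 5.77; pH = 14 − pOH = 8.23.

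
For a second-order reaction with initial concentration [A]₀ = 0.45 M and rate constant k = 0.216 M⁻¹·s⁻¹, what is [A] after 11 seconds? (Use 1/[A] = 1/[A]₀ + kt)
0.2175 M

1/[A] = 1/[A]₀ + k·t = 1/0.45 + (0.216)·(11) = 2.2222 + 2.3760 = 4.5982
[A] = 1/4.5982 = 0.2175 M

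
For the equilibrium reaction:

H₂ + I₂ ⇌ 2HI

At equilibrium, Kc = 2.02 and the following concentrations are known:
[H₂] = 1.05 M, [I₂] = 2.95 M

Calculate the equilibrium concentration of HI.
[HI] = 2.5014 M

Kc = ([HI]^2) / ([H₂] × [I₂]) = 2.02
[HI]^2 = Kc · (reactant terms)/(other product terms) = 2.02 · 3.0975 / 1 = 6.257
[HI] = (6.257)^(1/2) = 2.5014 M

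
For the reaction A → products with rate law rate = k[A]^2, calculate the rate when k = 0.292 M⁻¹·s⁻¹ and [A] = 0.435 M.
0.05525 M/s

rate = k·[A]^2 = 0.292·(0.435)^2 = 0.292·0.189225 = 0.05525 M/s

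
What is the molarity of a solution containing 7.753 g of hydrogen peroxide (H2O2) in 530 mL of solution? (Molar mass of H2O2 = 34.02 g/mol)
Moles of H2O2 = 7.753 g ÷ 34.02 g/mol = 0.227895 mol
Volume = 530 mL = 0.53 L
Molarity = 0.227895 mol ÷ 0.53 L = 0.43 M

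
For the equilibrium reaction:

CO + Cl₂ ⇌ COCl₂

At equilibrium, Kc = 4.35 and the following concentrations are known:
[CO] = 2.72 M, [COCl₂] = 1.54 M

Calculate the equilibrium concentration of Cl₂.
[Cl₂] = 0.1302 M

Kc = ([COCl₂]) / ([CO] × [Cl₂]) = 4.35
[Cl₂]^1 = (product terms)/(Kc · other reactant terms) = 1.54 / (4.35 · 2.72) = 0.13016
[Cl₂] = 0.1302 M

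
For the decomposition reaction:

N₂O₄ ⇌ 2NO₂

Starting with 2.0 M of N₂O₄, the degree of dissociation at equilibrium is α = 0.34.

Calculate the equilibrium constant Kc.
K_c = 1.4012

x = α·[A]₀ = 0.34 × 2.0 = 0.68 M dissociated.
At eq: [N₂O₄] = 2.0 − 0.68 = 1.32 M; [NO₂] = 2x = 1.36 M.
Kc = [NO₂]²/[N₂O₄] = (1.36)²/1.32 = 1.401.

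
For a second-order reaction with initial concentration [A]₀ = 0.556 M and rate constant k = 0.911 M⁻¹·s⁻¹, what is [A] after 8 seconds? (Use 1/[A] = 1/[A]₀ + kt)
0.1101 M

1/[A] = 1/[A]₀ + k·t = 1/0.556 + (0.911)·(8) = 1.7986 + 7.2880 = 9.0866
[A] = 1/9.0866 = 0.1101 M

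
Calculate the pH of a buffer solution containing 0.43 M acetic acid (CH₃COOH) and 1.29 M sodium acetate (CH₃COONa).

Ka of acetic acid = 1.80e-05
pH = 5.22

pKa = -log(1.80e-05) = 4.74. pH = pKa + log([A⁻]/[HA]) = 4.74 + log(1.29/0.43)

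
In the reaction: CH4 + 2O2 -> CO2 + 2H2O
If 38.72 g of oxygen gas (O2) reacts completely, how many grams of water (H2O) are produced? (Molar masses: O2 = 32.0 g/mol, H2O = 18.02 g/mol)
Moles of O2 = 38.72 g ÷ 32.0 g/mol = 1.21 mol
Mole ratio: 2 mol H2O / 2 mol O2
Moles of H2O = 1.21 × (2/2) = 1.21 mol
Mass of H2O = 1.21 mol × 18.02 g/mol = 21.8 g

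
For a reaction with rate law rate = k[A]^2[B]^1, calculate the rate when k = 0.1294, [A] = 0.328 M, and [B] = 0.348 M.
0.004845 M/s

rate = k·[A]^2·[B]^1 = 0.1294·(0.328)^2·(0.348)^1 = 0.1294·0.107584·0.348 = 0.004845 M/s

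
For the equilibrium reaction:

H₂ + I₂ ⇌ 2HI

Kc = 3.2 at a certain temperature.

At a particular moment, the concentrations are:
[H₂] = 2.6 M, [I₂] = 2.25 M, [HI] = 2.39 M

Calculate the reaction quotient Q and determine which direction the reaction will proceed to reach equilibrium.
Q = 0.976, Q < K, reaction proceeds forward (toward products)

Q = ([HI]^2) / ([H₂] × [I₂])
  = ((2.39)^2) / ((2.6)·(2.25)) = 5.7121/5.85 = 0.9764
Since Q = 0.9764 < Kc = 3.2, the reaction proceeds forward (toward products) to reach equilibrium.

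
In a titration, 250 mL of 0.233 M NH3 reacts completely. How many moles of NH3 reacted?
Moles = Molarity × Volume (L)
Moles = 0.233 M × 0.25 L = 0.05825 mol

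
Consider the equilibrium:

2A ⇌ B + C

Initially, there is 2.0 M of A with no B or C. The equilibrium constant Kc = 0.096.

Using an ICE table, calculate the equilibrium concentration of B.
[B] = 0.383 M

ICE: [A] = 2.0 − 2x, [B] = [C] = x.
Kc = x²/(2.0 − 2x)² = 0.096 ⇒ √Kc = x/(2.0 − 2x).
x = √0.096·2.0/(1 + 2√0.096) = 0.30984·2.0/1.6197 = 0.38259.
[B] = x = 0.383 M.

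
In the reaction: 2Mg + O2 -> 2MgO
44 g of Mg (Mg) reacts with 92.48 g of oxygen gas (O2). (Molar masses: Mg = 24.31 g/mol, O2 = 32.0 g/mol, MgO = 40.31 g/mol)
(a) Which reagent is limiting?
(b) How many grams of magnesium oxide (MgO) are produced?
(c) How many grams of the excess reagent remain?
(a) Mg, (b) 72.96 g, (c) 63.52 g

Moles of Mg = 44 g ÷ 24.31 g/mol = 1.80995 mol
Moles of O2 = 92.48 g ÷ 32.0 g/mol = 2.89 mol
Moles ÷ coefficient: Mg: 1.80995/2 = 0.905, O2: 2.89/1 = 2.89
(a) Mg has the smaller value, so Mg is the limiting reagent.
(b) Moles of MgO = 1.80995 mol Mg × (2/2) = 1.80995 mol; mass = 1.80995 mol × 40.31 g/mol = 72.96 g
(c) O2 consumed = 1.80995 × (1/2) = 0.904977 mol; remaining = 2.89 − 0.904977 = 1.98502 mol; mass = 1.98502 mol × 32.0 g/mol = 63.52 g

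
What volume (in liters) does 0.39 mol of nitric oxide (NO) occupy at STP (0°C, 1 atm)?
At STP, 1 mol of gas occupies 22.4 L
Volume = 0.39 mol × 22.4 L/mol = 8.74 L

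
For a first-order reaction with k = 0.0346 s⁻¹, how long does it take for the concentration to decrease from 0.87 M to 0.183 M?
45.06 s

From ln[A] = ln[A]₀ - k·t: t = ln([A]₀/[A])/k = ln(0.87/0.183)/0.0346 = ln(4.7541)/0.0346 = 1.5590/0.0346 = 45.06 s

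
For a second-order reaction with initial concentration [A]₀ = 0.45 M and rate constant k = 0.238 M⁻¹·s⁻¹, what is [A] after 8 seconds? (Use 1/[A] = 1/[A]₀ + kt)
0.2424 M

1/[A] = 1/[A]₀ + k·t = 1/0.45 + (0.238)·(8) = 2.2222 + 1.9040 = 4.1262
[A] = 1/4.1262 = 0.2424 M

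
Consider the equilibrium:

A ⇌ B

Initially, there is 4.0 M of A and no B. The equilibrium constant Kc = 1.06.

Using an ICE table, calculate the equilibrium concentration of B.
[B] = 2.058 M

ICE: [A] = 4.0 − x, [B] = x.
Kc = x/(4.0 − x) = 1.06 ⇒ x = 1.06·4.0/(1 + 1.06) = 4.24/2.06 = 2.058.
[B] = x = 2.058 M.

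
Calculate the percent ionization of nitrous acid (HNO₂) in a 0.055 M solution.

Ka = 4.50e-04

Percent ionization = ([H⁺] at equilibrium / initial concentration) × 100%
Percent ionization = 8.65%

Let x = [H⁺]. Ka = x²/(C - x) ⇒ x² + (4.50e-04)x - (4.50e-04)(0.055) = 0. x = 4.7550e-03. Percent = (4.7550e-03/0.055) × 100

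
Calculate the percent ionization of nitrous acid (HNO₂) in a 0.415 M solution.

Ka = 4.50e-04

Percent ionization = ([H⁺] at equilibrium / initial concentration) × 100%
Percent ionization = 3.24%

Let x = [H⁺]. Ka = x²/(C - x) ⇒ x² + (4.50e-04)x - (4.50e-04)(0.415) = 0. x = 1.3443e-02. Percent = (1.3443e-02/0.415) × 100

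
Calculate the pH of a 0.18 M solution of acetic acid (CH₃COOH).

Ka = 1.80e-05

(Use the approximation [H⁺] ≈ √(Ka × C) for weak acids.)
pH = 2.74

[H⁺] = √(Ka × C) = √(1.80e-05 × 0.18) = 1.8000e-03. pH = -log(1.8000e-03)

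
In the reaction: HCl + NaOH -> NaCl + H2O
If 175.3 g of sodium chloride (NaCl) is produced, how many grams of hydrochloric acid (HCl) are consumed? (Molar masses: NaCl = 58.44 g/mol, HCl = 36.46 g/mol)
Moles of NaCl = 175.3 g ÷ 58.44 g/mol = 2.99966 mol
Mole ratio: 1 mol HCl / 1 mol NaCl
Moles of HCl = 2.99966 × (1/1) = 2.99966 mol
Mass of HCl = 2.99966 mol × 36.46 g/mol = 109.4 g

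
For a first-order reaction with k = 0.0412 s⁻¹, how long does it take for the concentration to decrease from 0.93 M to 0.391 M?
21.03 s

From ln[A] = ln[A]₀ - k·t: t = ln([A]₀/[A])/k = ln(0.93/0.391)/0.0412 = ln(2.3785)/0.0412 = 0.8665/0.0412 = 21.03 s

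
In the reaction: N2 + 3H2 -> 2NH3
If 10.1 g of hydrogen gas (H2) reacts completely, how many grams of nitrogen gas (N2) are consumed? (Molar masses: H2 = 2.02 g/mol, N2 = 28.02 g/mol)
Moles of H2 = 10.1 g ÷ 2.02 g/mol = 5 mol
Mole ratio: 1 mol N2 / 3 mol H2
Moles of N2 = 5 × (1/3) = 1.66667 mol
Mass of N2 = 1.66667 mol × 28.02 g/mol = 46.7 g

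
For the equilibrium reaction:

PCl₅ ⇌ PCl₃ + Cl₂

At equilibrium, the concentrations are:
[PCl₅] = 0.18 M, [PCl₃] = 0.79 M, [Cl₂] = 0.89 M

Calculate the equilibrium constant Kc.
K_c = 3.9061

Kc = ([PCl₃] × [Cl₂]) / ([PCl₅])
   = ((0.79)·(0.89)) / ((0.18))
   = 0.7031 / 0.18 = 3.9061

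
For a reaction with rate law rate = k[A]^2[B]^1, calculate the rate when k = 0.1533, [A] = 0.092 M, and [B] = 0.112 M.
0.0001453 M/s

rate = k·[A]^2·[B]^1 = 0.1533·(0.092)^2·(0.112)^1 = 0.1533·0.008464·0.112 = 0.0001453 M/s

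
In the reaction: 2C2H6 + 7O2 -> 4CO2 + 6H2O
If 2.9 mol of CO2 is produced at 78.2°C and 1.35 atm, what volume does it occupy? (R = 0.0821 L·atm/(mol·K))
T = 78.2°C + 273.15 = 351.35 K
V = nRT/P = (2.9 × 0.0821 × 351.35) / 1.35
V = 61.97 L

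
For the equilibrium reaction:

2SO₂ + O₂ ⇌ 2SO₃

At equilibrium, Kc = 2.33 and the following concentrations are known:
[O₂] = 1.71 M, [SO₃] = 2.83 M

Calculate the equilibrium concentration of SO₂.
[SO₂] = 1.4178 M

Kc = ([SO₃]^2) / ([SO₂]^2 × [O₂]) = 2.33
[SO₂]^2 = (product terms)/(Kc · other reactant terms) = 8.0089 / (2.33 · 1.71) = 2.0101
[SO₂] = (2.0101)^(1/2) = 1.4178 M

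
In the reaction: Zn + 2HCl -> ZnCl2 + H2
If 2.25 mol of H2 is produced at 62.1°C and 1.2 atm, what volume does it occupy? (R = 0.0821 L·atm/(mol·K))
T = 62.1°C + 273.15 = 335.25 K
V = nRT/P = (2.25 × 0.0821 × 335.25) / 1.2
V = 51.61 L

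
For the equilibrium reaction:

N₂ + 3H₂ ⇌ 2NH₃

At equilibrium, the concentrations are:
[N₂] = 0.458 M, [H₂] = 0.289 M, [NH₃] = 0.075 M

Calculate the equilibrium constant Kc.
K_c = 0.5088

Kc = ([NH₃]^2) / ([N₂] × [H₂]^3)
   = ((0.075)^2) / ((0.458)·(0.289)^3)
   = 0.005625 / 0.011055 = 0.5088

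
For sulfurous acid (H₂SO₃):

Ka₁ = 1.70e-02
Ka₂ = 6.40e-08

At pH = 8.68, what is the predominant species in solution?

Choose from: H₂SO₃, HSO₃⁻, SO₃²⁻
SO₃²⁻

pKa1 = 1.77, pKa2 = 7.19. Each pKa is the crossover between adjacent species; pH = 8.68 lies in the region where SO₃²⁻ predominates.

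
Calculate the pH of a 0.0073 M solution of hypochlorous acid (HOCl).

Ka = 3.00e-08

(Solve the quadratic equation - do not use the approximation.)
pH = 4.83

x² + Ka×x - Ka×C = 0. Using quadratic formula: [H⁺] = 1.4784e-05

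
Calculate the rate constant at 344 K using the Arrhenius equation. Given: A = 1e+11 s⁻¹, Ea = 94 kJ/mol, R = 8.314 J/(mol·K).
5.32e-04 s⁻¹

k = A·exp(-Ea/(R·T)) = 1e+11·exp(-94000/(8.314·344)) = 1e+11·exp(-32.8669) = 1e+11·5.3219e-15 = 5.32e-04 s⁻¹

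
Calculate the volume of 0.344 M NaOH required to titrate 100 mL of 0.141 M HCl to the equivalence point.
V_{base} = 41.0 mL

At equivalence: moles acid = moles base.
moles HCl = 0.141 M × 0.1 L = 0.0141 mol
V_NaOH = 0.0141 mol ÷ 0.344 M = 0.04099 L = 41.0 mL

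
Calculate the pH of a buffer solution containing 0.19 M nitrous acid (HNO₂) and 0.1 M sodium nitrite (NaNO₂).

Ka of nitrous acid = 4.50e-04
pH = 3.07

pKa = -log(4.50e-04) = 3.35. pH = pKa + log([A⁻]/[HA]) = 3.35 + log(0.1/0.19)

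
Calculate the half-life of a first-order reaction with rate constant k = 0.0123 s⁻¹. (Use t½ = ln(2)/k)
56.35 s

t½ = ln(2)/k = 0.6931/0.0123 = 56.35 s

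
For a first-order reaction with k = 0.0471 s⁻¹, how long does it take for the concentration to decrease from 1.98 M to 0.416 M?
33.12 s

From ln[A] = ln[A]₀ - k·t: t = ln([A]₀/[A])/k = ln(1.98/0.416)/0.0471 = ln(4.7596)/0.0471 = 1.5602/0.0471 = 33.12 s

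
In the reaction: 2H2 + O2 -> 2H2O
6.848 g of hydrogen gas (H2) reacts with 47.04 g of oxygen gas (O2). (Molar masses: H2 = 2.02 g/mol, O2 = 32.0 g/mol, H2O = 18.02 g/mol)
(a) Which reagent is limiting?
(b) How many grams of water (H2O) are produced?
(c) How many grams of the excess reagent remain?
(a) O2, (b) 52.98 g, (c) 0.9092 g

Moles of H2 = 6.848 g ÷ 2.02 g/mol = 3.3901 mol
Moles of O2 = 47.04 g ÷ 32.0 g/mol = 1.47 mol
Moles ÷ coefficient: H2: 3.3901/2 = 1.695, O2: 1.47/1 = 1.47
(a) O2 has the smaller value, so O2 is the limiting reagent.
(b) Moles of H2O = 1.47 mol O2 × (2/1) = 2.94 mol; mass = 2.94 mol × 18.02 g/mol = 52.98 g
(c) H2 consumed = 1.47 × (2/1) = 2.94 mol; remaining = 3.3901 − 2.94 = 0.450099 mol; mass = 0.450099 mol × 2.02 g/mol = 0.9092 g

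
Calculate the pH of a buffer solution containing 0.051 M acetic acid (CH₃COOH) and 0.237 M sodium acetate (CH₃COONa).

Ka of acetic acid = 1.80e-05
pH = 5.41

pKa = -log(1.80e-05) = 4.74. pH = pKa + log([A⁻]/[HA]) = 4.74 + log(0.237/0.051)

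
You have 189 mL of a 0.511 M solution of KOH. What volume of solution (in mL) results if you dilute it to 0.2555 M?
Using M₁V₁ = M₂V₂:
0.511 × 189 = 0.2555 × V₂
V₂ = (0.511 × 189) / 0.2555 = 378 mL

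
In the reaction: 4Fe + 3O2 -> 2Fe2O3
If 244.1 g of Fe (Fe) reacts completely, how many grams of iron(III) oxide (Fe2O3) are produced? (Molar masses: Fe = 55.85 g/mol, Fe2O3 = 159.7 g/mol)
Moles of Fe = 244.1 g ÷ 55.85 g/mol = 4.37064 mol
Mole ratio: 2 mol Fe2O3 / 4 mol Fe
Moles of Fe2O3 = 4.37064 × (2/4) = 2.18532 mol
Mass of Fe2O3 = 2.18532 mol × 159.7 g/mol = 349 g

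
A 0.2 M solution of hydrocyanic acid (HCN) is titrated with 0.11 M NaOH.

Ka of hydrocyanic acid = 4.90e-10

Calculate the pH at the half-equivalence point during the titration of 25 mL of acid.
pH = pKa = 9.31

At the half-equivalence point, [HA] = [A⁻], so by Henderson–Hasselbalch pH = pKa + log(1) = pKa.
pKa = −log(4.90e-10) = 9.31.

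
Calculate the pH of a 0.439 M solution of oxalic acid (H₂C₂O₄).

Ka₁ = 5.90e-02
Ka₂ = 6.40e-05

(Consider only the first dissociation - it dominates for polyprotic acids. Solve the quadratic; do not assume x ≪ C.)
pH = 0.87

x² + Ka₁·x − Ka₁·C = 0 with Ka₁ = 5.90e-02, C = 0.439.
x = (−Ka₁ + √(Ka₁² + 4·Ka₁·C))/2 = 1.3412e-01 M, so pH = 0.87.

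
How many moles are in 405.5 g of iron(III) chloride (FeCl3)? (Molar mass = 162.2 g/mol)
Moles = 405.5 g ÷ 162.2 g/mol = 2.5 mol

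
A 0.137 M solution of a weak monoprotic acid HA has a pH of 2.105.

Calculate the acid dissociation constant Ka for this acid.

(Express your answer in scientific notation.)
K_a = 4.77e-04

[H⁺] = 10^(−pH) = 10^(−2.105) = 7.852e-03 M. For HA ⇌ H⁺ + A⁻, Ka = x²/(C − x) = (7.852e-03)²/(0.137 − 7.852e-03) = 4.77e-04.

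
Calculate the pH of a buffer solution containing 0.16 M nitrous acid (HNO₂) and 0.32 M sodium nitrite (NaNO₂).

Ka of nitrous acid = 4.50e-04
pH = 3.65

pKa = -log(4.50e-04) = 3.35. pH = pKa + log([A⁻]/[HA]) = 3.35 + log(0.32/0.16)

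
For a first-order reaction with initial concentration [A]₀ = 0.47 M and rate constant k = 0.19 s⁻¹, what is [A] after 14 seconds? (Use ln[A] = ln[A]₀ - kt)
0.0329 M

ln[A] = ln[A]₀ - k·t = ln(0.47) - (0.19)·(14) = -0.7550 - 2.6600 = -3.4150
[A] = e^(-3.4150) = 0.0329 M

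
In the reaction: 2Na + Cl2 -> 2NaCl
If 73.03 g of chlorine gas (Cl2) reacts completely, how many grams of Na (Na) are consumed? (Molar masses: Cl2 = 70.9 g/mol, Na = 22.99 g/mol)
Moles of Cl2 = 73.03 g ÷ 70.9 g/mol = 1.03004 mol
Mole ratio: 2 mol Na / 1 mol Cl2
Moles of Na = 1.03004 × (2/1) = 2.06008 mol
Mass of Na = 2.06008 mol × 22.99 g/mol = 47.36 g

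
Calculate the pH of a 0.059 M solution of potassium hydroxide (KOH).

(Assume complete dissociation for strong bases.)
pH = 12.77

[OH⁻] = 0.059 M for strong base. pOH = -log[OH⁻] = 1.23, pH = 14 - pOH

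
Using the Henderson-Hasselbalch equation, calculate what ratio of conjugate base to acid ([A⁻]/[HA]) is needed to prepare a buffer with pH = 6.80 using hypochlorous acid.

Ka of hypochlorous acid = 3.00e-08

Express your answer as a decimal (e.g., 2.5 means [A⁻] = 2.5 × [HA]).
[A⁻]/[HA] = 0.189

pKa = −log(3.00e-08) = 7.5229. pH = pKa + log([A⁻]/[HA]). 6.80 = 7.5229 + log(ratio). log(ratio) = 6.80 − 7.5229 = -0.7229. ratio = 10^(-0.7229) = 0.189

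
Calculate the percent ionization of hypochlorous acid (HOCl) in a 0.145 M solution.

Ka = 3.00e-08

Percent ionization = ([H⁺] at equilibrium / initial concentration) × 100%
Percent ionization = 0.0455%

Let x = [H⁺]. Ka = x²/(C - x) ⇒ x² + (3.00e-08)x - (3.00e-08)(0.145) = 0. x = 6.5940e-05. Percent = (6.5940e-05/0.145) × 100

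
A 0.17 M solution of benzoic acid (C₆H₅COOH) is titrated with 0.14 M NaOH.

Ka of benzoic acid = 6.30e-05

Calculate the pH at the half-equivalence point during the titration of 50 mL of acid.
pH = pKa = 4.20

At the half-equivalence point, [HA] = [A⁻], so by Henderson–Hasselbalch pH = pKa + log(1) = pKa.
pKa = −log(6.30e-05) = 4.20.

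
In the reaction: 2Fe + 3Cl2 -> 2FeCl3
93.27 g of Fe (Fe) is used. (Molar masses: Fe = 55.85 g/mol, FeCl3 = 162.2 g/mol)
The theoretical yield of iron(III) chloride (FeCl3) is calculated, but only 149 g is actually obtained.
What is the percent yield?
Moles of Fe = 93.27 g ÷ 55.85 g/mol = 1.67001 mol
Mole ratio: 2 mol FeCl3 / 2 mol Fe
Moles of FeCl3 = 1.67001 × (2/2) = 1.67001 mol
Theoretical yield = 1.67001 mol × 162.2 g/mol = 270.88 g
Actual yield = 149 g
Percent yield = (149 / 270.88) × 100% = 55.0%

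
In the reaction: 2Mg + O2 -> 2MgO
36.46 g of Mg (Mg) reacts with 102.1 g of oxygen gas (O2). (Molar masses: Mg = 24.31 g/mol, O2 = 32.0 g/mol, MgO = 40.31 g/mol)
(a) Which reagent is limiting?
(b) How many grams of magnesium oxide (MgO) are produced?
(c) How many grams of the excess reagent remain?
(a) Mg, (b) 60.46 g, (c) 78.1 g

Moles of Mg = 36.46 g ÷ 24.31 g/mol = 1.49979 mol
Moles of O2 = 102.1 g ÷ 32.0 g/mol = 3.19062 mol
Moles ÷ coefficient: Mg: 1.49979/2 = 0.7499, O2: 3.19062/1 = 3.191
(a) Mg has the smaller value, so Mg is the limiting reagent.
(b) Moles of MgO = 1.49979 mol Mg × (2/2) = 1.49979 mol; mass = 1.49979 mol × 40.31 g/mol = 60.46 g
(c) O2 consumed = 1.49979 × (1/2) = 0.749897 mol; remaining = 3.19062 − 0.749897 = 2.44073 mol; mass = 2.44073 mol × 32.0 g/mol = 78.1 g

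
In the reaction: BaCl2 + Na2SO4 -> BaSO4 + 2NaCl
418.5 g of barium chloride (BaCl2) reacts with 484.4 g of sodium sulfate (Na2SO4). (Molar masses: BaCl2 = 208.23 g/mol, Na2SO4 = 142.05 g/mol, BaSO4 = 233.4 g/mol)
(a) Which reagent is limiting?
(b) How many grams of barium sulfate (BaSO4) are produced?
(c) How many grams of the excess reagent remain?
(a) BaCl2, (b) 469.1 g, (c) 198.9 g

Moles of BaCl2 = 418.5 g ÷ 208.23 g/mol = 2.0098 mol
Moles of Na2SO4 = 484.4 g ÷ 142.05 g/mol = 3.41007 mol
Moles ÷ coefficient: BaCl2: 2.0098/1 = 2.01, Na2SO4: 3.41007/1 = 3.41
(a) BaCl2 has the smaller value, so BaCl2 is the limiting reagent.
(b) Moles of BaSO4 = 2.0098 mol BaCl2 × (1/1) = 2.0098 mol; mass = 2.0098 mol × 233.4 g/mol = 469.1 g
(c) Na2SO4 consumed = 2.0098 × (1/1) = 2.0098 mol; remaining = 3.41007 − 2.0098 = 1.40027 mol; mass = 1.40027 mol × 142.05 g/mol = 198.9 g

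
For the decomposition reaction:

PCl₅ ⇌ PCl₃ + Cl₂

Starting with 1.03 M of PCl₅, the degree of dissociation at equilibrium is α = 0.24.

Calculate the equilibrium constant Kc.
K_c = 0.0781

x = α·[A]₀ = 0.24 × 1.03 = 0.2472 M dissociated.
At eq: [PCl₅] = 1.03 − 0.2472 = 0.7828 M; [PCl₃] = [Cl₂] = x = 0.2472 M.
Kc = [PCl₃][Cl₂]/[PCl₅] = (0.2472)²/0.7828 = 0.07806.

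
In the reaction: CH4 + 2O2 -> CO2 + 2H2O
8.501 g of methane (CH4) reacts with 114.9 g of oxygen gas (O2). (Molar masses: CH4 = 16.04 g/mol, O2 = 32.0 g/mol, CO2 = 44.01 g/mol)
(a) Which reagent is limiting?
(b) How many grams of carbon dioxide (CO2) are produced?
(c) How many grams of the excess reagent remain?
(a) CH4, (b) 23.32 g, (c) 80.98 g

Moles of CH4 = 8.501 g ÷ 16.04 g/mol = 0.529988 mol
Moles of O2 = 114.9 g ÷ 32.0 g/mol = 3.59063 mol
Moles ÷ coefficient: CH4: 0.529988/1 = 0.53, O2: 3.59063/2 = 1.795
(a) CH4 has the smaller value, so CH4 is the limiting reagent.
(b) Moles of CO2 = 0.529988 mol CH4 × (1/1) = 0.529988 mol; mass = 0.529988 mol × 44.01 g/mol = 23.32 g
(c) O2 consumed = 0.529988 × (2/1) = 1.05998 mol; remaining = 3.59063 − 1.05998 = 2.53065 mol; mass = 2.53065 mol × 32.0 g/mol = 80.98 g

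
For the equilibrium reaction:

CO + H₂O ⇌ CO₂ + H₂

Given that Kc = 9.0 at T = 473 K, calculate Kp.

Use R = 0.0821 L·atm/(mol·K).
K_p = 9.0000

Δn = (moles gaseous products) − (moles gaseous reactants) = 0
T = 473 K; RT = 0.0821 × 473 = 38.8333
Kp = Kc·(RT)^Δn = 9.0 × (38.8333)^0 = 9.0 × 1 = 9.0000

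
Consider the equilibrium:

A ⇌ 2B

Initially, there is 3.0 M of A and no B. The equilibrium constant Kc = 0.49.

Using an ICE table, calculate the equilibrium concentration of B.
[B] = 1.096 M

ICE: [A] = 3.0 − x, [B] = 2x.
Kc = (2x)²/(3.0 − x) = 0.49 ⇒ 4x² + 0.49x − 1.47 = 0.
x = (−0.49 + √(0.49² + 4·4·1.47))/(2·4) = (−0.49 + √23.76)/8 = 0.54805.
[B] = 2x = 1.096 M.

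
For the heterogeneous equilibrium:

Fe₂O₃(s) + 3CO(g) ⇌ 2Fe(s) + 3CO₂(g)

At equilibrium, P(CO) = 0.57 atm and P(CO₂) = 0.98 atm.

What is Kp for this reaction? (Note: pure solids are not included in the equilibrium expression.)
K_p = 5.082

Solids (Fe₂O₃, Fe) are excluded.
Kp = P(CO₂)³/P(CO)³ = (0.98)³/(0.57)³ = 0.9412/0.1852 = 5.082.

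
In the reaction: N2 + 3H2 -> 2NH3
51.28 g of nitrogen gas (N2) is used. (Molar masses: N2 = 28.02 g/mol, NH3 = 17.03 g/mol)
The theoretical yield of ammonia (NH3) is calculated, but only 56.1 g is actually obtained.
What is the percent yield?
Moles of N2 = 51.28 g ÷ 28.02 g/mol = 1.83012 mol
Mole ratio: 2 mol NH3 / 1 mol N2
Moles of NH3 = 1.83012 × (2/1) = 3.66024 mol
Theoretical yield = 3.66024 mol × 17.03 g/mol = 62.334 g
Actual yield = 56.1 g
Percent yield = (56.1 / 62.334) × 100% = 90.0%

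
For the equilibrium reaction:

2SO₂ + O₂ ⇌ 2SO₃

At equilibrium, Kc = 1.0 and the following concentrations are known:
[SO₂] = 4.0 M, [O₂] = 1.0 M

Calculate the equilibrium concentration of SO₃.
[SO₃] = 4.0000 M

Kc = ([SO₃]^2) / ([SO₂]^2 × [O₂]) = 1.0
[SO₃]^2 = Kc · (reactant terms)/(other product terms) = 1.0 · 16 / 1 = 16
[SO₃] = (16)^(1/2) = 4.0000 M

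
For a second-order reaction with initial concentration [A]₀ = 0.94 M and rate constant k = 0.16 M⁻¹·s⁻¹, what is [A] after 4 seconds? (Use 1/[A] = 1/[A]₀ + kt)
0.5869 M

1/[A] = 1/[A]₀ + k·t = 1/0.94 + (0.16)·(4) = 1.0638 + 0.6400 = 1.7038
[A] = 1/1.7038 = 0.5869 M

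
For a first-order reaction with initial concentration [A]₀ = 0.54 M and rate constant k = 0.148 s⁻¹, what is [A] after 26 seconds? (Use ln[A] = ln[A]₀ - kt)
0.0115 M

ln[A] = ln[A]₀ - k·t = ln(0.54) - (0.148)·(26) = -0.6162 - 3.8480 = -4.4642
[A] = e^(-4.4642) = 0.0115 M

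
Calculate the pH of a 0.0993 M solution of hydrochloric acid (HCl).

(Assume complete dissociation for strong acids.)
pH = 1.00

[H⁺] = 0.0993 M for strong acid. pH = -log[H⁺] = -log(0.0993)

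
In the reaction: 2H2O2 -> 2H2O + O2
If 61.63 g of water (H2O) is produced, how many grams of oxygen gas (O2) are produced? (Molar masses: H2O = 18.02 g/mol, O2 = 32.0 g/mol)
Moles of H2O = 61.63 g ÷ 18.02 g/mol = 3.42009 mol
Mole ratio: 1 mol O2 / 2 mol H2O
Moles of O2 = 3.42009 × (1/2) = 1.71004 mol
Mass of O2 = 1.71004 mol × 32.0 g/mol = 54.72 g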